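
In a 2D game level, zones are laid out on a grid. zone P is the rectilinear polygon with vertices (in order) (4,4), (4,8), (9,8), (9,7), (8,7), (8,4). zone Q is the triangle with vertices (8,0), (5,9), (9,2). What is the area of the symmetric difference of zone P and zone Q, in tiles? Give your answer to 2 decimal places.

|zone P| = 17, |zone Q| = 7.5, |zone P∩zone Q| = 2.8571.
|zone P △ zone Q| = |zone P| + |zone Q| − 2·|zone P∩zone Q| = 17 + 7.5 − 5.7143 = 18.79.

18.79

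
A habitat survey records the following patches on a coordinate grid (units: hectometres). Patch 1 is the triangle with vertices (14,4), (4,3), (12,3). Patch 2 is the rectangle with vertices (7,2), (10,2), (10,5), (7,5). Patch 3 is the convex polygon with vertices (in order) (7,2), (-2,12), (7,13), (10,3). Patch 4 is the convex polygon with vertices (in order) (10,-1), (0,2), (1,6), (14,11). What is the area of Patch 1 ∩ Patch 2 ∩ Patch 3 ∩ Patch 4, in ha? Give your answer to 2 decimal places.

1.30

The intersection is the polygon with vertices (7,3.3), (9.825,3.583), (10,3), (7,3).
By the shoelace formula its area is 1.30.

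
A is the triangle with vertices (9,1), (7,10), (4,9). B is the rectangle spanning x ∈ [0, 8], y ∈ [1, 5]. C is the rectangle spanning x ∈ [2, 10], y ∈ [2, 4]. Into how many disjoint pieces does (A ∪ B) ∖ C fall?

(A ∪ B) ∖ C splits into 2 disjoint pieces (area 31.5, area 0.2014).

2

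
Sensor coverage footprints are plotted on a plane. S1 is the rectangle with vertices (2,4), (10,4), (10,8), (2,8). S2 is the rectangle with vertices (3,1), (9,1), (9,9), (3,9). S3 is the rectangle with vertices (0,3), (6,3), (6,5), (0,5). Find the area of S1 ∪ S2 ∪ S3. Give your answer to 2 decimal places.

61.00

By inclusion–exclusion:
Individual areas: |S1| = 32, |S2| = 48, |S3| = 12.
|S1∩S2|: x∈[3,9], y∈[4,8] → 6·4 = 24.
|S1∩S3|: x∈[2,6], y∈[4,5] → 4·1 = 4.
|S2∩S3|: x∈[3,6], y∈[3,5] → 3·2 = 6.
|S1∩S2∩S3| = 3.
|S1 ∪ S2 ∪ S3| = 92 − 34 + 3 = 61.00.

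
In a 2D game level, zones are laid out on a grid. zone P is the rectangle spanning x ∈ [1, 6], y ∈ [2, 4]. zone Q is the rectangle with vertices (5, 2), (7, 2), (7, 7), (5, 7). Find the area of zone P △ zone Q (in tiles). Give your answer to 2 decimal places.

|zone P∩zone Q|: x∈[5,6], y∈[2,4] → 1·2 = 2.
|zone P △ zone Q| = |zone P| + |zone Q| − 2·|zone P∩zone Q| = 10 + 10 − 4 = 16.00.

16.00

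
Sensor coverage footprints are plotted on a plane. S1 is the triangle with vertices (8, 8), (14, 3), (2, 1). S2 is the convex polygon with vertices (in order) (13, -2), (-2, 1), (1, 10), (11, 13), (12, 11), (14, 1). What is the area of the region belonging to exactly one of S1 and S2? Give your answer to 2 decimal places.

|S1| = 36, |S2| = 163.5, |S1∩S2| = 35.9071.
|S1 △ S2| = |S1| + |S2| − 2·|S1∩S2| = 36 + 163.5 − 71.8142 = 127.69.

127.69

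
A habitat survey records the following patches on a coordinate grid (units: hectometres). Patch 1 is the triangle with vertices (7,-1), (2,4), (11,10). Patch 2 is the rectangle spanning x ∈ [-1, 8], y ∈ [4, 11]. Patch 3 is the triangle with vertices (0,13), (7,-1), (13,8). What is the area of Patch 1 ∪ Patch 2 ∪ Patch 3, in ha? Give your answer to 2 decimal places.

By inclusion–exclusion:
Individual areas: |Patch 1| = 37.5, |Patch 2| = 63, |Patch 3| = 73.5.
|Patch 1∩Patch 2| = 12.
|Patch 1∩Patch 3| = 29.2087.
|Patch 2∩Patch 3| = 35.2423.
|Patch 1∩Patch 2∩Patch 3| = 10.4375.
|Patch 1 ∪ Patch 2 ∪ Patch 3| = 174 − 76.451 + 10.4375 = 107.99.

107.99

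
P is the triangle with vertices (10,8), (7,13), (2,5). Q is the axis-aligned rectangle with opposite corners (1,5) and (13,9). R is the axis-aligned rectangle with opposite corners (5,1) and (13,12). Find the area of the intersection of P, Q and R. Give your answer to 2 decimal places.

9.39

The intersection is the polygon with vertices (5,6.125), (5,9), (9.4,9), (10,8).
By the shoelace formula its area is 9.39.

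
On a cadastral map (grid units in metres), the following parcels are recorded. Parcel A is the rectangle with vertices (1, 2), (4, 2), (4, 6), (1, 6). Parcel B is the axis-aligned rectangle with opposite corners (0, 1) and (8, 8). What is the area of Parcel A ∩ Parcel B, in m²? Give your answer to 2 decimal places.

12.00

|Parcel A∩Parcel B|: x∈[1,4], y∈[2,6] → 3·4 = 12.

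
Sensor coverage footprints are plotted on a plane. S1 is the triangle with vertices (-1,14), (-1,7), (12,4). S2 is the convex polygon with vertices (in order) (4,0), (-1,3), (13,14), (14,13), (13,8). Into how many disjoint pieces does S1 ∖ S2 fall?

S1 ∖ S2 splits into 2 disjoint pieces (area 31.0379, area 1.4036).

2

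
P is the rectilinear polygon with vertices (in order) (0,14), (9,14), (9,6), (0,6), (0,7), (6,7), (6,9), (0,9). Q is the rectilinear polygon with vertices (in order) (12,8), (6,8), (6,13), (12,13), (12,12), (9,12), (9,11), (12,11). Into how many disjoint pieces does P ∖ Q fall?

P ∖ Q splits into 2 disjoint pieces (area 33, area 12).

2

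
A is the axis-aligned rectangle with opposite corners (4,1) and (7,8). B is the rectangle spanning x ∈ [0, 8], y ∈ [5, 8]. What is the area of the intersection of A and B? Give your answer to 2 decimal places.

|A∩B|: x∈[4,7], y∈[5,8] → 3·3 = 9.

9.00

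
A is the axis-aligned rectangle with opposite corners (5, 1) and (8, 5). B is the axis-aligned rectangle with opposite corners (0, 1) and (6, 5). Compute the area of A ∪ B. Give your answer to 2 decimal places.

32.00

By inclusion–exclusion:
Individual areas: |A| = 12, |B| = 24.
|A∩B|: x∈[5,6], y∈[1,5] → 1·4 = 4.
|A ∪ B| = 36 − 4 = 32.00.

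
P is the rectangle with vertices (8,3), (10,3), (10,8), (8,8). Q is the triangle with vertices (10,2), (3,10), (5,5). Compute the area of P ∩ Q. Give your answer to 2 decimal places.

The intersection is the polygon with vertices (8,4.286), (9.125,3), (8.333,3), (8,3.2).
By the shoelace formula its area is 0.69.

0.69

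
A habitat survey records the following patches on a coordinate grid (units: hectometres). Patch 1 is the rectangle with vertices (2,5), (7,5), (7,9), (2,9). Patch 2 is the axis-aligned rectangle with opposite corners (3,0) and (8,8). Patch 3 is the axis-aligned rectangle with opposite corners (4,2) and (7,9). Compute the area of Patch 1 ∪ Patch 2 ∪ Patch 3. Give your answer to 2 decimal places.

By inclusion–exclusion:
Individual areas: |Patch 1| = 20, |Patch 2| = 40, |Patch 3| = 21.
|Patch 1∩Patch 2|: x∈[3,7], y∈[5,8] → 4·3 = 12.
|Patch 1∩Patch 3|: x∈[4,7], y∈[5,9] → 3·4 = 12.
|Patch 2∩Patch 3|: x∈[4,7], y∈[2,8] → 3·6 = 18.
|Patch 1∩Patch 2∩Patch 3| = 9.
|Patch 1 ∪ Patch 2 ∪ Patch 3| = 81 − 42 + 9 = 48.00.

48.00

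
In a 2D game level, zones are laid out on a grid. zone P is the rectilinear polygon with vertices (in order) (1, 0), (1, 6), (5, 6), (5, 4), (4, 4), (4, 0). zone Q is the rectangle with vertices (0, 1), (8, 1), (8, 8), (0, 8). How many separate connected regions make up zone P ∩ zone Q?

1

zone P ∩ zone Q is a single connected region.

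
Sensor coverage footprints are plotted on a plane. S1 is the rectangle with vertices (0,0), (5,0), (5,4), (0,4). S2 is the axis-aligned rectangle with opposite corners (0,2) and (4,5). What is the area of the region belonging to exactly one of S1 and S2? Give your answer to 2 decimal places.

16.00

|S1∩S2|: x∈[0,4], y∈[2,4] → 4·2 = 8.
|S1 △ S2| = |S1| + |S2| − 2·|S1∩S2| = 20 + 12 − 16 = 16.00.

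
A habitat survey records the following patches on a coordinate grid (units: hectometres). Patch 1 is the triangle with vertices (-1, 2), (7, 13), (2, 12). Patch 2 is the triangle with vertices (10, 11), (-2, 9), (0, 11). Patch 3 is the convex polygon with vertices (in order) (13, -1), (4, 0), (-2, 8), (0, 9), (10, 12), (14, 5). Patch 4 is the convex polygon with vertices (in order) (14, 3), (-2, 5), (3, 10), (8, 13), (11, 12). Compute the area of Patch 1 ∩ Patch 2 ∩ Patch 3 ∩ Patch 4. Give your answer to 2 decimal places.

0.44

The intersection is the polygon with vertices (5.233,10.57), (4.931,10.155), (2.8,9.8), (2.857,9.857).
By the shoelace formula its area is 0.44.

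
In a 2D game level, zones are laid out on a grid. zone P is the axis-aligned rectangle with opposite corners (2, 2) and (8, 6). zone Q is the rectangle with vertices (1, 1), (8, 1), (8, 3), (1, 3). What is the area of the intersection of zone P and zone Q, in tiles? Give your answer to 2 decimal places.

6.00

|zone P∩zone Q|: x∈[2,8], y∈[2,3] → 6·1 = 6.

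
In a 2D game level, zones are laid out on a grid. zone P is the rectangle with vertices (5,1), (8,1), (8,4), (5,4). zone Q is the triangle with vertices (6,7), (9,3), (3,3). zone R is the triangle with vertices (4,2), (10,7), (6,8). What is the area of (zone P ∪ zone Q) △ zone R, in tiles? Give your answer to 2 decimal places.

18.64

|zone P ∪ zone Q| = 18.
|(zone P ∪ zone Q) ∩ zone R| = 6.1808.
|(zone P ∪ zone Q) △ zone R| = 18 + 13 − 12.3615 = 18.64.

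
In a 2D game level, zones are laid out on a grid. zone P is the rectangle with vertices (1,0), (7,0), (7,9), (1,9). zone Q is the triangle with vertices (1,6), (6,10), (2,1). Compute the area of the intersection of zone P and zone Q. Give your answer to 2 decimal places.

14.10

The intersection is the polygon with vertices (5.556,9), (2,1), (1,6), (4.75,9).
By the shoelace formula its area is 14.10.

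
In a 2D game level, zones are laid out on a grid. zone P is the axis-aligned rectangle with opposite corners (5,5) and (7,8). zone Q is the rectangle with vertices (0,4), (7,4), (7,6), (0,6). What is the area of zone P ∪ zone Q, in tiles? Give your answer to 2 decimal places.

18.00

By inclusion–exclusion:
Individual areas: |zone P| = 6, |zone Q| = 14.
|zone P∩zone Q|: x∈[5,7], y∈[5,6] → 2·1 = 2.
|zone P ∪ zone Q| = 20 − 2 = 18.00.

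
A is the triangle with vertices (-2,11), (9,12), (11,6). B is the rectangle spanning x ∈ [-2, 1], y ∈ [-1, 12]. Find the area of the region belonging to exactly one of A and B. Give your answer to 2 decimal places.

|A| = 34, |B| = 39, |A∩B| = 2.1399.
|A △ B| = |A| + |B| − 2·|A∩B| = 34 + 39 − 4.2797 = 68.72.

68.72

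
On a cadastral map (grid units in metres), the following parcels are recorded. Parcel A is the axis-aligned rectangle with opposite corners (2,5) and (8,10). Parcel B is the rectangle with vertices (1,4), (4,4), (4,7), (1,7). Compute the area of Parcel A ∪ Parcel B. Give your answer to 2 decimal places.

35.00

By inclusion–exclusion:
Individual areas: |Parcel A| = 30, |Parcel B| = 9.
|Parcel A∩Parcel B|: x∈[2,4], y∈[5,7] → 2·2 = 4.
|Parcel A ∪ Parcel B| = 39 − 4 = 35.00.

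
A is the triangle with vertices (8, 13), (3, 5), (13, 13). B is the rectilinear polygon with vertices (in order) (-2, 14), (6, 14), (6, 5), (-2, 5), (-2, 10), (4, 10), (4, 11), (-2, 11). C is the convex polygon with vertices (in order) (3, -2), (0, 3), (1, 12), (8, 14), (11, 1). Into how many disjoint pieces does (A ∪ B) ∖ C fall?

3

(A ∪ B) ∖ C splits into 3 disjoint pieces (area 7.6803, area 12.5, area 15.373).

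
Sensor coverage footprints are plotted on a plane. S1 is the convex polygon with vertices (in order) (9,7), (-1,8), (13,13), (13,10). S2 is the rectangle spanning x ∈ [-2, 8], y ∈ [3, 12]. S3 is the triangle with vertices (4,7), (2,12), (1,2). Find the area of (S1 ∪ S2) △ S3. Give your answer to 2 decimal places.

97.49

|S1 ∪ S2| = 109.4857.
|(S1 ∪ S2) ∩ S3| = 12.25.
|(S1 ∪ S2) △ S3| = 109.4857 + 12.5 − 24.5 = 97.49.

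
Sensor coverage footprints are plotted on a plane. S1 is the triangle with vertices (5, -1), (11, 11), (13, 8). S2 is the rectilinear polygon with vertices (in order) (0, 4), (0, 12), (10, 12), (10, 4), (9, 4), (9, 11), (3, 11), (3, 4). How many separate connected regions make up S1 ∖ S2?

S1 ∖ S2 splits into 2 disjoint pieces (area 7.1111, area 10.0625).

2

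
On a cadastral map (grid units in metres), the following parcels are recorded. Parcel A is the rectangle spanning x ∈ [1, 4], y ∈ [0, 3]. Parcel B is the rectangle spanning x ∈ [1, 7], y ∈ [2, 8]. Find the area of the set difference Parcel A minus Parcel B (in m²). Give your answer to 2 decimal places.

|Parcel A∩Parcel B|: x∈[1,4], y∈[2,3] → 3·1 = 3.
|Parcel A| = 9.
|Parcel A ∖ Parcel B| = |Parcel A| − |Parcel A∩Parcel B| = 9 − 3 = 6.00.

6.00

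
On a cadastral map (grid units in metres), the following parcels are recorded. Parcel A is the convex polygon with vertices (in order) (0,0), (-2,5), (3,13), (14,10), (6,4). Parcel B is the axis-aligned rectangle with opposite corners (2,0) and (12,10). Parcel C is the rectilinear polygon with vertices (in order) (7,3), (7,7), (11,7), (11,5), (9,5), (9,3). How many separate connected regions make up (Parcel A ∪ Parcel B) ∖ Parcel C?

1

(Parcel A ∪ Parcel B) ∖ Parcel C is a single connected region.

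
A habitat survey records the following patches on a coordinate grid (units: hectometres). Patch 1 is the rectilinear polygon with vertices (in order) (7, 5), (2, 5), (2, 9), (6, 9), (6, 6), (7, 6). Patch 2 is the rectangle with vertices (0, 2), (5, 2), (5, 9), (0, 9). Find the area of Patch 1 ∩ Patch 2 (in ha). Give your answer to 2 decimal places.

12.00

The intersection is the polygon with vertices (2,5), (2,9), (5,9), (5,5).
By the shoelace formula its area is 12.00.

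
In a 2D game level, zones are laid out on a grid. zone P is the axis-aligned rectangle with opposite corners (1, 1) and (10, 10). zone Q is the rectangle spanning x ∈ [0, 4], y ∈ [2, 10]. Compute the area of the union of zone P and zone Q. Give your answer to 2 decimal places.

By inclusion–exclusion:
Individual areas: |zone P| = 81, |zone Q| = 32.
|zone P∩zone Q|: x∈[1,4], y∈[2,10] → 3·8 = 24.
|zone P ∪ zone Q| = 113 − 24 = 89.00.

89.00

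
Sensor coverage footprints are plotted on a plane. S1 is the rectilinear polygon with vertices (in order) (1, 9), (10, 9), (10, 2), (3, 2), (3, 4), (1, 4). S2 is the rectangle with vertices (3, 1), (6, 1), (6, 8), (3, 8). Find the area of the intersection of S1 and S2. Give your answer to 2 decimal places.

18.00

The intersection is the polygon with vertices (3,2), (3,4), (3,8), (6,8), (6,2).
By the shoelace formula its area is 18.00.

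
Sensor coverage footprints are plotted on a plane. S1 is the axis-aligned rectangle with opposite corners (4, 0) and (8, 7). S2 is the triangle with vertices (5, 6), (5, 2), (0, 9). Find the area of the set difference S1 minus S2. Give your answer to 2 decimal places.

24.40

|S1| = 28, |S1∩S2| = 3.6.
|S1 ∖ S2| = |S1| − |S1∩S2| = 28 − 3.6 = 24.40.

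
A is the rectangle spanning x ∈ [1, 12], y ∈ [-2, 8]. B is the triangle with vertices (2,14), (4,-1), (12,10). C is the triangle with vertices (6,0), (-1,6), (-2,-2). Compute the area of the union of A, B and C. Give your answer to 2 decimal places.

163.31

By inclusion–exclusion:
Individual areas: |A| = 110, |B| = 71, |C| = 31.
|A∩B| = 34.8545.
|A∩C| = 13.8393.
|B∩C| = 2.0776.
|A∩B∩C| = 2.0776.
|A ∪ B ∪ C| = 212 − 50.7714 + 2.0776 = 163.31.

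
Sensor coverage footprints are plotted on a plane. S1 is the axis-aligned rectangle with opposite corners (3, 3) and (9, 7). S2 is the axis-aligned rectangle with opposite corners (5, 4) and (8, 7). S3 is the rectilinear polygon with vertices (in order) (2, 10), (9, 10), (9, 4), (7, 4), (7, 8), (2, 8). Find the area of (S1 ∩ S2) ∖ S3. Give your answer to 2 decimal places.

|S1 ∩ S2| = 9.
|(S1 ∩ S2) ∩ S3| = 3.
|(S1 ∩ S2) ∖ S3| = 9 − 3 = 6.00.

6.00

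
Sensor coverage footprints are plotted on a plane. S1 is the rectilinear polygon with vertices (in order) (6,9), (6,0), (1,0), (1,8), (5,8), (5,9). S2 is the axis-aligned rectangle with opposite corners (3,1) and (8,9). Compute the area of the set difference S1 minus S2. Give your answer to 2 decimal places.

19.00

|S1| = 41, |S1∩S2| = 22.
|S1 ∖ S2| = |S1| − |S1∩S2| = 41 − 22 = 19.00.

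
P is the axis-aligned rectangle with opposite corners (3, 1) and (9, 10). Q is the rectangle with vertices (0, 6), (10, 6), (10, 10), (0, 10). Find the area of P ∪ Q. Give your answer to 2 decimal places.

70.00

By inclusion–exclusion:
Individual areas: |P| = 54, |Q| = 40.
|P∩Q|: x∈[3,9], y∈[6,10] → 6·4 = 24.
|P ∪ Q| = 94 − 24 = 70.00.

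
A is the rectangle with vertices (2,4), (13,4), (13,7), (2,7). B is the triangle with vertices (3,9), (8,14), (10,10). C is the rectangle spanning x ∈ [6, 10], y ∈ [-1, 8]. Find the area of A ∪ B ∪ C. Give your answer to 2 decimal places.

72.00

By inclusion–exclusion:
Individual areas: |A| = 33, |B| = 15, |C| = 36.
|A∩B| = 0.
|A∩C|: x∈[6,10], y∈[4,7] → 4·3 = 12.
|B∩C| = 0.
|A∩B∩C| = 0.
|A ∪ B ∪ C| = 84 − 12 + 0 = 72.00.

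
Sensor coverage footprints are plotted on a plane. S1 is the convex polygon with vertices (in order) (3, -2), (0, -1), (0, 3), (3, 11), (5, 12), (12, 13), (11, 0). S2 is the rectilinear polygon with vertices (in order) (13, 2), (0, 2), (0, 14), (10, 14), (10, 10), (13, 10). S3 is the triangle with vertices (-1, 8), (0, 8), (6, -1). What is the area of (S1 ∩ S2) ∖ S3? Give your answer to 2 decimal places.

|S1 ∩ S2| = 97.478.
|(S1 ∩ S2) ∩ S3| = 2.1024.
|(S1 ∩ S2) ∖ S3| = 97.478 − 2.1024 = 95.38.

95.38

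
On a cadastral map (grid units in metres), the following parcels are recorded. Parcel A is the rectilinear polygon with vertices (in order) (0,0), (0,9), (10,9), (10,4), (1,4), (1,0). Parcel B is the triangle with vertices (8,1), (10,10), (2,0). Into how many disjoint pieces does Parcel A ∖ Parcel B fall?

2

Parcel A ∖ Parcel B splits into 2 disjoint pieces (area 40, area 3.8889).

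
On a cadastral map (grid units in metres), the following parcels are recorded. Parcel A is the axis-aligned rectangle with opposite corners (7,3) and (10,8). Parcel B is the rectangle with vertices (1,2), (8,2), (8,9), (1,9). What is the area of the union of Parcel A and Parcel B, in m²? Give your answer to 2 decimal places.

59.00

By inclusion–exclusion:
Individual areas: |Parcel A| = 15, |Parcel B| = 49.
|Parcel A∩Parcel B|: x∈[7,8], y∈[3,8] → 1·5 = 5.
|Parcel A ∪ Parcel B| = 64 − 5 = 59.00.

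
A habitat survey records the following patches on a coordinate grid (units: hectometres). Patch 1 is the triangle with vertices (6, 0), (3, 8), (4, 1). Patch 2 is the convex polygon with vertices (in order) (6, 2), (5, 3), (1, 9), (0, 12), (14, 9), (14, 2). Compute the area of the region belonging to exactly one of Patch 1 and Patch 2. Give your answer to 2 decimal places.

|Patch 1| = 6.5, |Patch 2| = 94, |Patch 1∩Patch 2| = 1.3506.
|Patch 1 △ Patch 2| = |Patch 1| + |Patch 2| − 2·|Patch 1∩Patch 2| = 6.5 + 94 − 2.7013 = 97.80.

97.80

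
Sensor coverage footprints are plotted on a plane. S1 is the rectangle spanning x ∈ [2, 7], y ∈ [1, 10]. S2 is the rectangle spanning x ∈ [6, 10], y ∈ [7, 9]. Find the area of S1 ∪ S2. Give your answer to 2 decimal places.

51.00

By inclusion–exclusion:
Individual areas: |S1| = 45, |S2| = 8.
|S1∩S2|: x∈[6,7], y∈[7,9] → 1·2 = 2.
|S1 ∪ S2| = 53 − 2 = 51.00.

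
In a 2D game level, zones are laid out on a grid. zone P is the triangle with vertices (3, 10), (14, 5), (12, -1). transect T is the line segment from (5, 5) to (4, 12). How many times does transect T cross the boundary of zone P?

The segment meets the boundary at (4.375,9.375), (4.558,8.096).

2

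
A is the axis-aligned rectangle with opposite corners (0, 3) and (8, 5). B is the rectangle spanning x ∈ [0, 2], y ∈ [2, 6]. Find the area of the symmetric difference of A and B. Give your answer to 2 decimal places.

|A∩B|: x∈[0,2], y∈[3,5] → 2·2 = 4.
|A △ B| = |A| + |B| − 2·|A∩B| = 16 + 8 − 8 = 16.00.

16.00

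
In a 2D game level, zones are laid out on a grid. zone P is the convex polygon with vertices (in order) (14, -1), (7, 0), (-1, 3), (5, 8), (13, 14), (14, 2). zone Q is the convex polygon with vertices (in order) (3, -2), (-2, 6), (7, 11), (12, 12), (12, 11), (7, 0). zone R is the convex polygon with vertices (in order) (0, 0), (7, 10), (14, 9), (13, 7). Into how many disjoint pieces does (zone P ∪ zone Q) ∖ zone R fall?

2

(zone P ∪ zone Q) ∖ zone R splits into 2 disjoint pieces (area 59.8831, area 47.9146).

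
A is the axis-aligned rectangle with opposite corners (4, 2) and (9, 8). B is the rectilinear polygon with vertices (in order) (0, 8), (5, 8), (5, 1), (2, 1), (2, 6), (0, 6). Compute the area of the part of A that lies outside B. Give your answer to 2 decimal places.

24.00

|A| = 30, |A∩B| = 6.
|A ∖ B| = |A| − |A∩B| = 30 − 6 = 24.00.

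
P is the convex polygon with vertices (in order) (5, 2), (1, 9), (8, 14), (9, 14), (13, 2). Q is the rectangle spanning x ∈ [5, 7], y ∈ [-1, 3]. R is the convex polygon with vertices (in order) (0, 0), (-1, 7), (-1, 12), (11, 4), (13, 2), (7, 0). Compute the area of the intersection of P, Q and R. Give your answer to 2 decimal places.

2.00

The intersection is the polygon with vertices (5,3), (7,3), (7,2), (5,2).
By the shoelace formula its area is 2.00.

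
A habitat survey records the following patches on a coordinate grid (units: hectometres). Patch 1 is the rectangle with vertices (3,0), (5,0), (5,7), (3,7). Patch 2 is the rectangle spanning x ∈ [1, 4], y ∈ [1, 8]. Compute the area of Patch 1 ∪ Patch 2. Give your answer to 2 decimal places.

29.00

By inclusion–exclusion:
Individual areas: |Patch 1| = 14, |Patch 2| = 21.
|Patch 1∩Patch 2|: x∈[3,4], y∈[1,7] → 1·6 = 6.
|Patch 1 ∪ Patch 2| = 35 − 6 = 29.00.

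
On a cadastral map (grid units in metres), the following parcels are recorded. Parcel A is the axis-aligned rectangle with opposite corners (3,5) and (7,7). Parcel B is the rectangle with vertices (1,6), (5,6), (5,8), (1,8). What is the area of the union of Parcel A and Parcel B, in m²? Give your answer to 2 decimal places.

By inclusion–exclusion:
Individual areas: |Parcel A| = 8, |Parcel B| = 8.
|Parcel A∩Parcel B|: x∈[3,5], y∈[6,7] → 2·1 = 2.
|Parcel A ∪ Parcel B| = 16 − 2 = 14.00.

14.00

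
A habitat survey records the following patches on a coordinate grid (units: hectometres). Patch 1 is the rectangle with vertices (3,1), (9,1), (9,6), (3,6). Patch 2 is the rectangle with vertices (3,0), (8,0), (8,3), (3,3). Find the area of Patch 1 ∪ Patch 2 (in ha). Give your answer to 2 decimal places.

35.00

By inclusion–exclusion:
Individual areas: |Patch 1| = 30, |Patch 2| = 15.
|Patch 1∩Patch 2|: x∈[3,8], y∈[1,3] → 5·2 = 10.
|Patch 1 ∪ Patch 2| = 45 − 10 = 35.00.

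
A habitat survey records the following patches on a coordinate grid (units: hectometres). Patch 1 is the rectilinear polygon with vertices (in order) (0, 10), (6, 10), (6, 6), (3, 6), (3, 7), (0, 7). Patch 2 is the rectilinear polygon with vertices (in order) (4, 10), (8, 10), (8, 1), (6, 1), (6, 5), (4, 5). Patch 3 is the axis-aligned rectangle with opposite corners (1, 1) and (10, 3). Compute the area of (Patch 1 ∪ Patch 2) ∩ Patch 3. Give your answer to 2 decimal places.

The region (Patch 1 ∪ Patch 2) ∩ Patch 3 is the polygon with vertices (8,1), (6,1), (6,3), (8,3).
By the shoelace formula its area is 4.00.

4.00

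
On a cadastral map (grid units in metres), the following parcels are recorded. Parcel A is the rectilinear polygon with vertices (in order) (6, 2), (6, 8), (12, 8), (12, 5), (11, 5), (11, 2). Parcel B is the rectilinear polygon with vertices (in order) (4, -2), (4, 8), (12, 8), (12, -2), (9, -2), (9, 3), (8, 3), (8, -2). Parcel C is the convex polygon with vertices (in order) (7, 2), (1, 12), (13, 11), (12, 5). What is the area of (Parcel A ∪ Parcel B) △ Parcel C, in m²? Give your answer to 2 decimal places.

80.50

|Parcel A ∪ Parcel B| = 76.
|(Parcel A ∪ Parcel B) ∩ Parcel C| = 33.
|(Parcel A ∪ Parcel B) △ Parcel C| = 76 + 70.5 − 66 = 80.50.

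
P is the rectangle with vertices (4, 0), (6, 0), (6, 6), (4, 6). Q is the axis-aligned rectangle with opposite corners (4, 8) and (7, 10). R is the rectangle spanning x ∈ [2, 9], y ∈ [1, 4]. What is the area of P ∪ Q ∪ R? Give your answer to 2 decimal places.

33.00

By inclusion–exclusion:
Individual areas: |P| = 12, |Q| = 6, |R| = 21.
|P∩Q| = 0 (no overlap).
|P∩R|: x∈[4,6], y∈[1,4] → 2·3 = 6.
|Q∩R| = 0 (no overlap).
|P∩Q∩R| = 0.
|P ∪ Q ∪ R| = 39 − 6 + 0 = 33.00.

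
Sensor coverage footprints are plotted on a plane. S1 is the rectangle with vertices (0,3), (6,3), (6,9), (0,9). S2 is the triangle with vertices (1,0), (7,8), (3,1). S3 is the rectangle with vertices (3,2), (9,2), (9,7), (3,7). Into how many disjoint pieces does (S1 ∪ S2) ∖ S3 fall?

3

(S1 ∪ S2) ∖ S3 splits into 3 disjoint pieces (area 1.9524, area 24, area 0.0893).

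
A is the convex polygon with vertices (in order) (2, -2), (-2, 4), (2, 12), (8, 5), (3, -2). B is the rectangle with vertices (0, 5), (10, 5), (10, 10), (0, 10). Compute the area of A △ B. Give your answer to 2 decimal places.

66.93

|A| = 73.5, |B| = 50, |A∩B| = 28.2857.
|A △ B| = |A| + |B| − 2·|A∩B| = 73.5 + 50 − 56.5714 = 66.93.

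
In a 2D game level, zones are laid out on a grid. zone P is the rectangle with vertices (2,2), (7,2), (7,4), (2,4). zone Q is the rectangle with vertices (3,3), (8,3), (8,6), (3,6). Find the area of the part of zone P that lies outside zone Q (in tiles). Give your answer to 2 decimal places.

|zone P∩zone Q|: x∈[3,7], y∈[3,4] → 4·1 = 4.
|zone P| = 10.
|zone P ∖ zone Q| = |zone P| − |zone P∩zone Q| = 10 − 4 = 6.00.

6.00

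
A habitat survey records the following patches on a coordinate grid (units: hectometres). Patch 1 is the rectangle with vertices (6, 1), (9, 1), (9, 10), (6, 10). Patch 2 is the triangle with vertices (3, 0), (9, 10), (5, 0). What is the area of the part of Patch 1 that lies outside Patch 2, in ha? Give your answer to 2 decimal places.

|Patch 1| = 27, |Patch 1∩Patch 2| = 3.75.
|Patch 1 ∖ Patch 2| = |Patch 1| − |Patch 1∩Patch 2| = 27 − 3.75 = 23.25.

23.25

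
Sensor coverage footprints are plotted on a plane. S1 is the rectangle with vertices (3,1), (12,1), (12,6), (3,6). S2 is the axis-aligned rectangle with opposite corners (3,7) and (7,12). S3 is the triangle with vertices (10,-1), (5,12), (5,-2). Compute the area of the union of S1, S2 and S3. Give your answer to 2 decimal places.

By inclusion–exclusion:
Individual areas: |S1| = 45, |S2| = 20, |S3| = 35.
|S1∩S2| = 0 (no overlap).
|S1∩S3| = 16.3462.
|S2∩S3| = 4.8077.
|S1∩S2∩S3| = 0.
|S1 ∪ S2 ∪ S3| = 100 − 21.1538 + 0 = 78.85.

78.85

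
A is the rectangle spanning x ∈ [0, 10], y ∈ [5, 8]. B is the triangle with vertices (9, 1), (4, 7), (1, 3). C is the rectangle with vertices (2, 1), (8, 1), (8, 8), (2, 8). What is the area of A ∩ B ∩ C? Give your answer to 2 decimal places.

The intersection is the polygon with vertices (4,7), (5.667,5), (2.5,5).
By the shoelace formula its area is 3.17.

3.17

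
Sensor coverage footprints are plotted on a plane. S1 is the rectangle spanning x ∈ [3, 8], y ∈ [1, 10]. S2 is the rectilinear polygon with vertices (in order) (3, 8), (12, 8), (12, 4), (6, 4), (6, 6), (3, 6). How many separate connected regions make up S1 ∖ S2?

S1 ∖ S2 splits into 2 disjoint pieces (area 21, area 10).

2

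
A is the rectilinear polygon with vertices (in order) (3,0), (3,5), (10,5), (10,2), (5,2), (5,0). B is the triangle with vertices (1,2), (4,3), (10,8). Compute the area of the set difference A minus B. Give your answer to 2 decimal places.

|A| = 25, |A∩B| = 2.4833.
|A ∖ B| = |A| − |A∩B| = 25 − 2.4833 = 22.52.

22.52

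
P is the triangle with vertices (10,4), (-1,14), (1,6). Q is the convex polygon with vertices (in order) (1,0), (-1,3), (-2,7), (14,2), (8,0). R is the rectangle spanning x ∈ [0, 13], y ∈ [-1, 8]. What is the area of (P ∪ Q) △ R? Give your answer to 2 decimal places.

|P ∪ Q| = 91.9778.
|(P ∪ Q) ∩ R| = 70.2299.
|(P ∪ Q) △ R| = 91.9778 + 117 − 140.4598 = 68.52.

68.52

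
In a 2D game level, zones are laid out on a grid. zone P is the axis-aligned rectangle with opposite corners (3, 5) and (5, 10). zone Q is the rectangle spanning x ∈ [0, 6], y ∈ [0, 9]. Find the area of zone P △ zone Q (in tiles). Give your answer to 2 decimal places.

|zone P∩zone Q|: x∈[3,5], y∈[5,9] → 2·4 = 8.
|zone P △ zone Q| = |zone P| + |zone Q| − 2·|zone P∩zone Q| = 10 + 54 − 16 = 48.00.

48.00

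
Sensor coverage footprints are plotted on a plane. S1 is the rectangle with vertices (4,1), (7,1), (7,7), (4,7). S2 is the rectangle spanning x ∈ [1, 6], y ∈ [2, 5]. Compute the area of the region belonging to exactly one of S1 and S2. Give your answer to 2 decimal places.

21.00

|S1∩S2|: x∈[4,6], y∈[2,5] → 2·3 = 6.
|S1 △ S2| = |S1| + |S2| − 2·|S1∩S2| = 18 + 15 − 12 = 21.00.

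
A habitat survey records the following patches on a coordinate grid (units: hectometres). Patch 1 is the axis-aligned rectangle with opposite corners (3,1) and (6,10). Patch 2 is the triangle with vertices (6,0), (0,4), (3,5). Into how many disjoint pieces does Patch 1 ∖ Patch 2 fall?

2

Patch 1 ∖ Patch 2 splits into 2 disjoint pieces (area 22.2, area 0.75).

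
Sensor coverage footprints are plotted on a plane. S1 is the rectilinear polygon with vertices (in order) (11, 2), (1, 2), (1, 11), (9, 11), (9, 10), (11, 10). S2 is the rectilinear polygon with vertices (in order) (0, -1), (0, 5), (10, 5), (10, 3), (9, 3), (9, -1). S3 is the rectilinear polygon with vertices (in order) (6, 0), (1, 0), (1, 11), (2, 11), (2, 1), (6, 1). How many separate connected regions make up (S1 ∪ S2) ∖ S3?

(S1 ∪ S2) ∖ S3 is a single connected region.

1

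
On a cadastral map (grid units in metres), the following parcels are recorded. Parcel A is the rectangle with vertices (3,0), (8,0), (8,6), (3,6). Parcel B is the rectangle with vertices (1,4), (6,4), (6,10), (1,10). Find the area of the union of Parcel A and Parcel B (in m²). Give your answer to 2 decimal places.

54.00

By inclusion–exclusion:
Individual areas: |Parcel A| = 30, |Parcel B| = 30.
|Parcel A∩Parcel B|: x∈[3,6], y∈[4,6] → 3·2 = 6.
|Parcel A ∪ Parcel B| = 60 − 6 = 54.00.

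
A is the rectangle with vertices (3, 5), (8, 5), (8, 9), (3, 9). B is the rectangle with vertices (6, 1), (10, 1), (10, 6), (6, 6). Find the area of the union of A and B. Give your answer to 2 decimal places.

38.00

By inclusion–exclusion:
Individual areas: |A| = 20, |B| = 20.
|A∩B|: x∈[6,8], y∈[5,6] → 2·1 = 2.
|A ∪ B| = 40 − 2 = 38.00.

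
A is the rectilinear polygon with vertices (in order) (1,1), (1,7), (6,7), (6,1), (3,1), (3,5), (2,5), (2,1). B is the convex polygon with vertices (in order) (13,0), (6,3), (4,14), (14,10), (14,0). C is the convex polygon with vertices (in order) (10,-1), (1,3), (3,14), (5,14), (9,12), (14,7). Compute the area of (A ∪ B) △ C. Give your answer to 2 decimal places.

|A ∪ B| = 117.0455.
|(A ∪ B) ∩ C| = 93.7772.
|(A ∪ B) △ C| = 117.0455 + 123.5 − 187.5544 = 52.99.

52.99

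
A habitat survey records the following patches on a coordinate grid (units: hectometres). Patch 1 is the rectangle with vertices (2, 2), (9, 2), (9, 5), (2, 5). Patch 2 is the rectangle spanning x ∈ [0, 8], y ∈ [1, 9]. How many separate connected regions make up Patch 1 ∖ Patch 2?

1

Patch 1 ∖ Patch 2 is a single connected region.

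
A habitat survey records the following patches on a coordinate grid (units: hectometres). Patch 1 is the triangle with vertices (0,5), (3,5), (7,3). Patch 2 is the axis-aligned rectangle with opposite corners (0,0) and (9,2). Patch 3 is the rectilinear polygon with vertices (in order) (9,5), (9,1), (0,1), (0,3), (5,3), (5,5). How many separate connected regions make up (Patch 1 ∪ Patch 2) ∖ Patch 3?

2

(Patch 1 ∪ Patch 2) ∖ Patch 3 splits into 2 disjoint pieces (area 2.5714, area 9).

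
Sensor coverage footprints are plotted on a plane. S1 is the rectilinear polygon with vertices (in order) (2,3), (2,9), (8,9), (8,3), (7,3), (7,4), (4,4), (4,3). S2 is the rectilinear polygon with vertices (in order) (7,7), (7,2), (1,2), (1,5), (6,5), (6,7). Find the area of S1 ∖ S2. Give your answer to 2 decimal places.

24.00

|S1| = 33, |S1∩S2| = 9.
|S1 ∖ S2| = |S1| − |S1∩S2| = 33 − 9 = 24.00.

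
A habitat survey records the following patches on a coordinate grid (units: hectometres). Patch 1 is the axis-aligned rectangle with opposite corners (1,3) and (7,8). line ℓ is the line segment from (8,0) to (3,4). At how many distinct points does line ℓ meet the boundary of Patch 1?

The segment meets the boundary at (4.25,3).

1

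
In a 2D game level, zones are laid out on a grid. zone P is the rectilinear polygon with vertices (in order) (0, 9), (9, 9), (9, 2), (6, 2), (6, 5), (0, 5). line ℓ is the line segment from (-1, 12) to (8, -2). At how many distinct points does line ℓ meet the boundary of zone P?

2

The segment meets the boundary at (3.5,5), (0.929,9).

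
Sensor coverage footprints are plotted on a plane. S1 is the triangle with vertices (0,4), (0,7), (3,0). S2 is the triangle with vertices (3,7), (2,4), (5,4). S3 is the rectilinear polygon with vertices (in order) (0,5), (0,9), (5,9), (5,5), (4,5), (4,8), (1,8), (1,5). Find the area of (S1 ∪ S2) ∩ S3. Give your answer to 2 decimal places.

|S1 ∪ S2| = 9.
|(S1 ∪ S2) ∩ S3| = 0.94.

0.94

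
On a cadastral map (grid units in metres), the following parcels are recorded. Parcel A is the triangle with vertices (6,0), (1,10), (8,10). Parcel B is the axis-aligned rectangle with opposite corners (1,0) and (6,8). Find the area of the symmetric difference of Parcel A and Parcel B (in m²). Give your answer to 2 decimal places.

|Parcel A| = 35, |Parcel B| = 40, |Parcel A∩Parcel B| = 16.
|Parcel A △ Parcel B| = |Parcel A| + |Parcel B| − 2·|Parcel A∩Parcel B| = 35 + 40 − 32 = 43.00.

43.00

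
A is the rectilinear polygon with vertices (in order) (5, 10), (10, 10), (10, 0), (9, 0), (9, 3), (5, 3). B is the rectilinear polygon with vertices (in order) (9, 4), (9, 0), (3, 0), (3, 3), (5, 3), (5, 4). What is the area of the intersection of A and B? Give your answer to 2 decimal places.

4.00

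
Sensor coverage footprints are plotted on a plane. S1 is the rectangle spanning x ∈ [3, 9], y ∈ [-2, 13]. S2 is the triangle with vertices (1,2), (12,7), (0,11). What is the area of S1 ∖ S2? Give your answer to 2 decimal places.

|S1| = 90, |S1∩S2| = 28.3636.
|S1 ∖ S2| = |S1| − |S1∩S2| = 90 − 28.3636 = 61.64.

61.64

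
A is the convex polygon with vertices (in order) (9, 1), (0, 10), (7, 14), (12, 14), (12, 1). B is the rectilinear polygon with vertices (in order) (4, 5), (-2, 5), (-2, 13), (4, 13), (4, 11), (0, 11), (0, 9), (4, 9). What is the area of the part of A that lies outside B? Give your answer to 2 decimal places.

|A| = 101.5, |A∩B| = 5.9464.
|A ∖ B| = |A| − |A∩B| = 101.5 − 5.9464 = 95.55.

95.55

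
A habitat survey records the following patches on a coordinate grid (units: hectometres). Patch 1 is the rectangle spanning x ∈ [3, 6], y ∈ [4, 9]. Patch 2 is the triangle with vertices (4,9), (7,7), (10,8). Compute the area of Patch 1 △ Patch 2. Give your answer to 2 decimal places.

17.50

|Patch 1| = 15, |Patch 2| = 4.5, |Patch 1∩Patch 2| = 1.
|Patch 1 △ Patch 2| = |Patch 1| + |Patch 2| − 2·|Patch 1∩Patch 2| = 15 + 4.5 − 2 = 17.50.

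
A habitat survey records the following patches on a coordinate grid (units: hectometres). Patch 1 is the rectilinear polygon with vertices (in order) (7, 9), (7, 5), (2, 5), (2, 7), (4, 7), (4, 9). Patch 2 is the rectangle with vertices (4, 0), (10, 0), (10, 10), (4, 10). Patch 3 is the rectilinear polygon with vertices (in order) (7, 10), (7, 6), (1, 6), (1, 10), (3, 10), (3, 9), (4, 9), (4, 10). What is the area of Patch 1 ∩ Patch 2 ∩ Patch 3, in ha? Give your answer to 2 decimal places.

9.00

The intersection is the polygon with vertices (4,7), (4,9), (7,9), (7,6), (4,6).
By the shoelace formula its area is 9.00.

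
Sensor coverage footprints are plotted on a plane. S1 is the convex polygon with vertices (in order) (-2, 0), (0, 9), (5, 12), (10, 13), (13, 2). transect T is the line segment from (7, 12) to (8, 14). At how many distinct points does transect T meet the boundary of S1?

The segment meets the boundary at (7.222,12.444).

1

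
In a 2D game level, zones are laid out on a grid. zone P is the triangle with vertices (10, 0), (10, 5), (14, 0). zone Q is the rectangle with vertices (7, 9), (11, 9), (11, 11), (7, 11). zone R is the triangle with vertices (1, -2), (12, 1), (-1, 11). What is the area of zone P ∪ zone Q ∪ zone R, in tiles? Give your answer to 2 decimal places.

90.42

By inclusion–exclusion:
Individual areas: |zone P| = 10, |zone Q| = 8, |zone R| = 74.5.
|zone P∩zone Q| = 0.
|zone P∩zone R| = 2.0839.
|zone Q∩zone R| = 0.
|zone P∩zone Q∩zone R| = 0.
|zone P ∪ zone Q ∪ zone R| = 92.5 − 2.0839 + 0 = 90.42.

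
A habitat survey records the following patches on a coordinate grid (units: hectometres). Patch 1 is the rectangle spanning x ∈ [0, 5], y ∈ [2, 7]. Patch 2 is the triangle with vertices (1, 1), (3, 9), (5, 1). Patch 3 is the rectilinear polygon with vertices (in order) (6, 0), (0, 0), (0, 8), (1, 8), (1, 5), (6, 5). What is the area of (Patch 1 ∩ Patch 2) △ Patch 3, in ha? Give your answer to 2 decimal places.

|Patch 1 ∩ Patch 2| = 11.25.
|(Patch 1 ∩ Patch 2) ∩ Patch 3| = 8.25.
|(Patch 1 ∩ Patch 2) △ Patch 3| = 11.25 + 33 − 16.5 = 27.75.

27.75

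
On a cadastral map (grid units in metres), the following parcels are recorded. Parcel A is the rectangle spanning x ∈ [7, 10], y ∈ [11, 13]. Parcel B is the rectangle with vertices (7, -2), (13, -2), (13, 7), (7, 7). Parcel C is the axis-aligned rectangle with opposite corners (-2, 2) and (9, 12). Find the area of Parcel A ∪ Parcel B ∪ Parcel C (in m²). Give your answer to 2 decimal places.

By inclusion–exclusion:
Individual areas: |Parcel A| = 6, |Parcel B| = 54, |Parcel C| = 110.
|Parcel A∩Parcel B| = 0 (no overlap).
|Parcel A∩Parcel C|: x∈[7,9], y∈[11,12] → 2·1 = 2.
|Parcel B∩Parcel C|: x∈[7,9], y∈[2,7] → 2·5 = 10.
|Parcel A∩Parcel B∩Parcel C| = 0.
|Parcel A ∪ Parcel B ∪ Parcel C| = 170 − 12 + 0 = 158.00.

158.00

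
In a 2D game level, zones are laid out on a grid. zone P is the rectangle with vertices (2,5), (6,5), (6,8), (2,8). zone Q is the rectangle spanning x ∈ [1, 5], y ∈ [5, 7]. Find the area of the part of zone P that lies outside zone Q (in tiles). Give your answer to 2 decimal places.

6.00

|zone P∩zone Q|: x∈[2,5], y∈[5,7] → 3·2 = 6.
|zone P| = 12.
|zone P ∖ zone Q| = |zone P| − |zone P∩zone Q| = 12 − 6 = 6.00.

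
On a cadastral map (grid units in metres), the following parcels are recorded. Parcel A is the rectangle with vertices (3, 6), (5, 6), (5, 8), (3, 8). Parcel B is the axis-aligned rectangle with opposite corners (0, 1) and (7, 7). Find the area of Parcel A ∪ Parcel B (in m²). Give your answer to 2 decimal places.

By inclusion–exclusion:
Individual areas: |Parcel A| = 4, |Parcel B| = 42.
|Parcel A∩Parcel B|: x∈[3,5], y∈[6,7] → 2·1 = 2.
|Parcel A ∪ Parcel B| = 46 − 2 = 44.00.

44.00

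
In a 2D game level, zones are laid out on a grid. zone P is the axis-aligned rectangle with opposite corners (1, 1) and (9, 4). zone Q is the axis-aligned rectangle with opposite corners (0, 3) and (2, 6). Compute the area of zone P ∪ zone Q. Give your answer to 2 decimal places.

29.00

By inclusion–exclusion:
Individual areas: |zone P| = 24, |zone Q| = 6.
|zone P∩zone Q|: x∈[1,2], y∈[3,4] → 1·1 = 1.
|zone P ∪ zone Q| = 30 − 1 = 29.00.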